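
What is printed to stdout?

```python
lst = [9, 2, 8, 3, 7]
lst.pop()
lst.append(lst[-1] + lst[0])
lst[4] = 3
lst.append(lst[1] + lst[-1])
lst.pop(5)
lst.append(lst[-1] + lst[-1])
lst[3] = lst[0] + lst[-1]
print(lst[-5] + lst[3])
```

pop() removes 7 → [9, 2, 8, 3]
append lst[-1]+lst[0] = 3+9 = 12 → [9, 2, 8, 3, 12]
lst[4] = 3 → [9, 2, 8, 3, 3]
append lst[1]+lst[-1] = 2+3 = 5 → [9, 2, 8, 3, 3, 5]
pop(5) removes 5 → [9, 2, 8, 3, 3]
append lst[-1]+lst[-1] = 3+3 = 6 → [9, 2, 8, 3, 3, 6]
lst[3] = lst[0]+lst[-1] = 9+6 = 15 → [9, 2, 8, 15, 3, 6]
lst[-5]+lst[3] = 2+15 = 17

17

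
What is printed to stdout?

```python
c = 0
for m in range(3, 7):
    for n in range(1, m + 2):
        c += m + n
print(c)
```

m=3,n=1: c = 0+4 = 4
m=3,n=2: c = 4+5 = 9
m=3,n=3: c = 9+6 = 15
m=3,n=4: c = 15+7 = 22
m=4,n=1: c = 22+5 = 27
m=4,n=2: c = 27+6 = 33
m=4,n=3: c = 33+7 = 40
m=4,n=4: c = 40+8 = 48
m=4,n=5: c = 48+9 = 57
m=5,n=1: c = 57+6 = 63
m=5,n=2: c = 63+7 = 70
m=5,n=3: c = 70+8 = 78
m=5,n=4: c = 78+9 = 87
m=5,n=5: c = 87+10 = 97
m=5,n=6: c = 97+11 = 108
m=6,n=1: c = 108+7 = 115
m=6,n=2: c = 115+8 = 123
m=6,n=3: c = 123+9 = 132
m=6,n=4: c = 132+10 = 142
m=6,n=5: c = 142+11 = 153
m=6,n=6: c = 153+12 = 165
m=6,n=7: c = 165+13 = 178

178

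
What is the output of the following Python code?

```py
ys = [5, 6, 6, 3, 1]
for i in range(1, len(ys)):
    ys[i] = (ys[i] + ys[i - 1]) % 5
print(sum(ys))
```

9

i=1: ys[1] = (6+5)%5 = 1 → [5, 1, 6, 3, 1]
i=2: ys[2] = (6+1)%5 = 2 → [5, 1, 2, 3, 1]
i=3: ys[3] = (3+2)%5 = 0 → [5, 1, 2, 0, 1]
i=4: ys[4] = (1+0)%5 = 1 → [5, 1, 2, 0, 1]
sum = 9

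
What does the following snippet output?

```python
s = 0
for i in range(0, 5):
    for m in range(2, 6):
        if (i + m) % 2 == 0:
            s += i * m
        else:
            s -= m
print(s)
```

i=0,m=2: even sum, s = 0+0 = 0
i=0,m=3: odd sum, s = 0-3 = -3
i=0,m=4: even sum, s = (-3)+0 = -3
i=0,m=5: odd sum, s = (-3)-5 = -8
i=1,m=2: odd sum, s = (-8)-2 = -10
i=1,m=3: even sum, s = (-10)+3 = -7
i=1,m=4: odd sum, s = (-7)-4 = -11
i=1,m=5: even sum, s = (-11)+5 = -6
i=2,m=2: even sum, s = (-6)+4 = -2
i=2,m=3: odd sum, s = (-2)-3 = -5
i=2,m=4: even sum, s = (-5)+8 = 3
i=2,m=5: odd sum, s = 3-5 = -2
i=3,m=2: odd sum, s = (-2)-2 = -4
i=3,m=3: even sum, s = (-4)+9 = 5
i=3,m=4: odd sum, s = 5-4 = 1
i=3,m=5: even sum, s = 1+15 = 16
i=4,m=2: even sum, s = 16+8 = 24
i=4,m=3: odd sum, s = 24-3 = 21
i=4,m=4: even sum, s = 21+16 = 37
i=4,m=5: odd sum, s = 37-5 = 32

32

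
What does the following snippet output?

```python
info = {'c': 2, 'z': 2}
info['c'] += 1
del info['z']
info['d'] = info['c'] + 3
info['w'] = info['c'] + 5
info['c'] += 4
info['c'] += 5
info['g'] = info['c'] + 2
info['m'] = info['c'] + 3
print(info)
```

info['c'] = 2+1 = 3 → {'c': 3, 'z': 2}
del 'z' → {'c': 3}
info['d'] = info['c']+3 = 6 → {'c': 3, 'd': 6}
info['w'] = info['c']+5 = 8 → {'c': 3, 'd': 6, 'w': 8}
info['c'] = 3+4 = 7 → {'c': 7, 'd': 6, 'w': 8}
info['c'] = 7+5 = 12 → {'c': 12, 'd': 6, 'w': 8}
info['g'] = info['c']+2 = 14 → {'c': 12, 'd': 6, 'w': 8, 'g': 14}
info['m'] = info['c']+3 = 15 → {'c': 12, 'd': 6, 'w': 8, 'g': 14, 'm': 15}

{'c': 12, 'd': 6, 'w': 8, 'g': 14, 'm': 15}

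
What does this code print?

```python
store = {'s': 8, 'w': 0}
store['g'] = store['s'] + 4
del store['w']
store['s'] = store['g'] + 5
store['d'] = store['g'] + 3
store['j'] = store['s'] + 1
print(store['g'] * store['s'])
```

204

store['g'] = store['s']+4 = 12 → {'s': 8, 'w': 0, 'g': 12}
del 'w' → {'s': 8, 'g': 12}
store['s'] = store['g']+5 = 17 → {'s': 17, 'g': 12}
store['d'] = store['g']+3 = 15 → {'s': 17, 'g': 12, 'd': 15}
store['j'] = store['s']+1 = 18 → {'s': 17, 'g': 12, 'd': 15, 'j': 18}
store['g']*store['s'] = 12*17 = 204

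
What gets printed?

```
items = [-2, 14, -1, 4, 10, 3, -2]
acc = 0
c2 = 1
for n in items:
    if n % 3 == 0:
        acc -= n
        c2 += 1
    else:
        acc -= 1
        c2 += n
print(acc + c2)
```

16

n=-2: not %3==0, acc = 0-1 = -1; c2=-1
n=14: not %3==0, acc = (-1)-1 = -2; c2=13
n=-1: not %3==0, acc = (-2)-1 = -3; c2=12
n=4: not %3==0, acc = (-3)-1 = -4; c2=16
n=10: not %3==0, acc = (-4)-1 = -5; c2=26
n=3: %3==0, acc = (-5)-3 = -8; c2=27
n=-2: not %3==0, acc = (-8)-1 = -9; c2=25
acc+c2 = (-9)+25 = 16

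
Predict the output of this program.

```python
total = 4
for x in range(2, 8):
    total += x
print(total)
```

x=2: total = 4+2 = 6
x=3: total = 6+3 = 9
x=4: total = 9+4 = 13
x=5: total = 13+5 = 18
x=6: total = 18+6 = 24
x=7: total = 24+7 = 31

31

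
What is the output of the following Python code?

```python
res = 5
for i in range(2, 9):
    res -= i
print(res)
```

-30

i=2: res = 5-2 = 3
i=3: res = 3-3 = 0
i=4: res = 0-4 = -4
i=5: res = (-4)-5 = -9
i=6: res = (-9)-6 = -15
i=7: res = (-15)-7 = -22
i=8: res = (-22)-8 = -30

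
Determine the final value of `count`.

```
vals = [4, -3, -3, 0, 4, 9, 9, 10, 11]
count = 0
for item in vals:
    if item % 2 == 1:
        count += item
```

item=4: not odd
item=-3: odd, count = 0+(-3) = -3
item=-3: odd, count = (-3)+(-3) = -6
item=0: not odd
item=4: not odd
item=9: odd, count = (-6)+9 = 3
item=9: odd, count = 3+9 = 12
item=10: not odd
item=11: odd, count = 12+11 = 23

23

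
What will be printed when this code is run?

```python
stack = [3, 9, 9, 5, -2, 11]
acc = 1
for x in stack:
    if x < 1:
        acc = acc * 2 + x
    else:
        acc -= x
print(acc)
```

-63

x=3: not <1, acc = 1-3 = -2
x=9: not <1, acc = (-2)-9 = -11
x=9: not <1, acc = (-11)-9 = -20
x=5: not <1, acc = (-20)-5 = -25
x=-2: <1, acc = (-25)*2+(-2) = -52
x=11: not <1, acc = (-52)-11 = -63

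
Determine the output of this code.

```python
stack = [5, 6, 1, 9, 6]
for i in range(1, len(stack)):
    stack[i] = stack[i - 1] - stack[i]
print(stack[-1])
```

i=1: stack[1] = 5-6 = -1 → [5, -1, 1, 9, 6]
i=2: stack[2] = (-1)-1 = -2 → [5, -1, -2, 9, 6]
i=3: stack[3] = (-2)-9 = -11 → [5, -1, -2, -11, 6]
i=4: stack[4] = (-11)-6 = -17 → [5, -1, -2, -11, -17]

-17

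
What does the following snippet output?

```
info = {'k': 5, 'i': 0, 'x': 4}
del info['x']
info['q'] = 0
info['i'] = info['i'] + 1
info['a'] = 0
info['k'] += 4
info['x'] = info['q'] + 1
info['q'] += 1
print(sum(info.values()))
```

12

del 'x' → {'k': 5, 'i': 0}
info['q'] = 0 → {'k': 5, 'i': 0, 'q': 0}
info['i'] = info['i']+1 = 1 → {'k': 5, 'i': 1, 'q': 0}
info['a'] = 0 → {'k': 5, 'i': 1, 'q': 0, 'a': 0}
info['k'] = 5+4 = 9 → {'k': 9, 'i': 1, 'q': 0, 'a': 0}
info['x'] = info['q']+1 = 1 → {'k': 9, 'i': 1, 'q': 0, 'a': 0, 'x': 1}
info['q'] = 0+1 = 1 → {'k': 9, 'i': 1, 'q': 1, 'a': 0, 'x': 1}
sum of values = 12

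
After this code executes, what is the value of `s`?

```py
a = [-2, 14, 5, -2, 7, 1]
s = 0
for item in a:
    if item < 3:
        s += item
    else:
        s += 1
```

item=-2: <3, s = 0+(-2) = -2
item=14: not <3, s = (-2)+1 = -1
item=5: not <3, s = (-1)+1 = 0
item=-2: <3, s = 0+(-2) = -2
item=7: not <3, s = (-2)+1 = -1
item=1: <3, s = (-1)+1 = 0

0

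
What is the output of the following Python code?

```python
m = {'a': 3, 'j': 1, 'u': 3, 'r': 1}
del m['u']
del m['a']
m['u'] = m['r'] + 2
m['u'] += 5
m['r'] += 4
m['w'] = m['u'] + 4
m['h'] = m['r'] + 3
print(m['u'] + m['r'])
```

del 'u' → {'a': 3, 'j': 1, 'r': 1}
del 'a' → {'j': 1, 'r': 1}
m['u'] = m['r']+2 = 3 → {'j': 1, 'r': 1, 'u': 3}
m['u'] = 3+5 = 8 → {'j': 1, 'r': 1, 'u': 8}
m['r'] = 1+4 = 5 → {'j': 1, 'r': 5, 'u': 8}
m['w'] = m['u']+4 = 12 → {'j': 1, 'r': 5, 'u': 8, 'w': 12}
m['h'] = m['r']+3 = 8 → {'j': 1, 'r': 5, 'u': 8, 'w': 12, 'h': 8}
m['u']+m['r'] = 8+5 = 13

13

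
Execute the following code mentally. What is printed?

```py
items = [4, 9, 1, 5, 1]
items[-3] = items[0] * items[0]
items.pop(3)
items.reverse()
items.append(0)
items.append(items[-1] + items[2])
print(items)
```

[1, 16, 9, 4, 0, 9]

items[-3] = items[0]*items[0] = 4*4 = 16 → [4, 9, 16, 5, 1]
pop(3) removes 5 → [4, 9, 16, 1]
reverse → [1, 16, 9, 4]
append 0 → [1, 16, 9, 4, 0]
append items[-1]+items[2] = 0+9 = 9 → [1, 16, 9, 4, 0, 9]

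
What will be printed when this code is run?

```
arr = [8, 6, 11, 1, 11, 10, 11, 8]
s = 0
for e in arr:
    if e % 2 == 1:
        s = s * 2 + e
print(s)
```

125

e=8: not odd
e=6: not odd
e=11: odd, s = 0*2+11 = 11
e=1: odd, s = 11*2+1 = 23
e=11: odd, s = 23*2+11 = 57
e=10: not odd
e=11: odd, s = 57*2+11 = 125
e=8: not odd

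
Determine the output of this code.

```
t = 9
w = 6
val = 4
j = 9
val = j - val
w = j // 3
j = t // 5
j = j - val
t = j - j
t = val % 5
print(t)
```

val = 9-4 = 5
w = 9//3 = 3
j = 9//5 = 1
j = 1-5 = -4
t = (-4)-(-4) = 0
t = 5%5 = 0

0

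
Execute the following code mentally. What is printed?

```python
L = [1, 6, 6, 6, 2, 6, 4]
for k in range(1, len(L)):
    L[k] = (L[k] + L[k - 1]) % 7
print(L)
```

[1, 0, 6, 5, 0, 6, 3]

k=1: L[1] = (6+1)%7 = 0 → [1, 0, 6, 6, 2, 6, 4]
k=2: L[2] = (6+0)%7 = 6 → [1, 0, 6, 6, 2, 6, 4]
k=3: L[3] = (6+6)%7 = 5 → [1, 0, 6, 5, 2, 6, 4]
k=4: L[4] = (2+5)%7 = 0 → [1, 0, 6, 5, 0, 6, 4]
k=5: L[5] = (6+0)%7 = 6 → [1, 0, 6, 5, 0, 6, 4]
k=6: L[6] = (4+6)%7 = 3 → [1, 0, 6, 5, 0, 6, 3]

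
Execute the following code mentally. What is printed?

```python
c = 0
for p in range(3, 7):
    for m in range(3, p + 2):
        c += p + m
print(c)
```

p=3,m=3: c = 0+6 = 6
p=3,m=4: c = 6+7 = 13
p=4,m=3: c = 13+7 = 20
p=4,m=4: c = 20+8 = 28
p=4,m=5: c = 28+9 = 37
p=5,m=3: c = 37+8 = 45
p=5,m=4: c = 45+9 = 54
p=5,m=5: c = 54+10 = 64
p=5,m=6: c = 64+11 = 75
p=6,m=3: c = 75+9 = 84
p=6,m=4: c = 84+10 = 94
p=6,m=5: c = 94+11 = 105
p=6,m=6: c = 105+12 = 117
p=6,m=7: c = 117+13 = 130

130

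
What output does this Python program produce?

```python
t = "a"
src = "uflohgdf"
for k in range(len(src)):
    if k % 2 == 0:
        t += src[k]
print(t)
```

k=0: add 'u' → 'au'
k=1: skip
k=2: add 'l' → 'aul'
k=3: skip
k=4: add 'h' → 'aulh'
k=5: skip
k=6: add 'd' → 'aulhd'
k=7: skip

aulhd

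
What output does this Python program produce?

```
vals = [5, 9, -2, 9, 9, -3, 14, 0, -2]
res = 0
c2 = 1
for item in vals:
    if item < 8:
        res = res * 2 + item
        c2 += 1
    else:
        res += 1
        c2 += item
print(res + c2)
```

133

item=5: <8, res = 0*2+5 = 5; c2=2
item=9: not <8, res = 5+1 = 6; c2=11
item=-2: <8, res = 6*2+(-2) = 10; c2=12
item=9: not <8, res = 10+1 = 11; c2=21
item=9: not <8, res = 11+1 = 12; c2=30
item=-3: <8, res = 12*2+(-3) = 21; c2=31
item=14: not <8, res = 21+1 = 22; c2=45
item=0: <8, res = 22*2+0 = 44; c2=46
item=-2: <8, res = 44*2+(-2) = 86; c2=47
res+c2 = 86+47 = 133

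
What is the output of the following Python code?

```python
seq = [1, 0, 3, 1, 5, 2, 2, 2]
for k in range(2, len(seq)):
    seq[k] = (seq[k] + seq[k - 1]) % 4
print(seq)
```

k=2: seq[2] = (3+0)%4 = 3 → [1, 0, 3, 1, 5, 2, 2, 2]
k=3: seq[3] = (1+3)%4 = 0 → [1, 0, 3, 0, 5, 2, 2, 2]
k=4: seq[4] = (5+0)%4 = 1 → [1, 0, 3, 0, 1, 2, 2, 2]
k=5: seq[5] = (2+1)%4 = 3 → [1, 0, 3, 0, 1, 3, 2, 2]
k=6: seq[6] = (2+3)%4 = 1 → [1, 0, 3, 0, 1, 3, 1, 2]
k=7: seq[7] = (2+1)%4 = 3 → [1, 0, 3, 0, 1, 3, 1, 3]

[1, 0, 3, 0, 1, 3, 1, 3]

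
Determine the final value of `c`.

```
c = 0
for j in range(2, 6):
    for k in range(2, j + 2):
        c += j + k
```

102

j=2,k=2: c = 0+4 = 4
j=2,k=3: c = 4+5 = 9
j=3,k=2: c = 9+5 = 14
j=3,k=3: c = 14+6 = 20
j=3,k=4: c = 20+7 = 27
j=4,k=2: c = 27+6 = 33
j=4,k=3: c = 33+7 = 40
j=4,k=4: c = 40+8 = 48
j=4,k=5: c = 48+9 = 57
j=5,k=2: c = 57+7 = 64
j=5,k=3: c = 64+8 = 72
j=5,k=4: c = 72+9 = 81
j=5,k=5: c = 81+10 = 91
j=5,k=6: c = 91+11 = 102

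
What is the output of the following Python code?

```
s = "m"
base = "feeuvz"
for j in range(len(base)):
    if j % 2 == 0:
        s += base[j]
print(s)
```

j=0: add 'f' → 'mf'
j=1: skip
j=2: add 'e' → 'mfe'
j=3: skip
j=4: add 'v' → 'mfev'
j=5: skip

mfev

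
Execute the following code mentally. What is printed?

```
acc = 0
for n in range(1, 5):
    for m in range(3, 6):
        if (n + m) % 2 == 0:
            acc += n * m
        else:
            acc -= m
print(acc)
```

32

n=1,m=3: even sum, acc = 0+3 = 3
n=1,m=4: odd sum, acc = 3-4 = -1
n=1,m=5: even sum, acc = (-1)+5 = 4
n=2,m=3: odd sum, acc = 4-3 = 1
n=2,m=4: even sum, acc = 1+8 = 9
n=2,m=5: odd sum, acc = 9-5 = 4
n=3,m=3: even sum, acc = 4+9 = 13
n=3,m=4: odd sum, acc = 13-4 = 9
n=3,m=5: even sum, acc = 9+15 = 24
n=4,m=3: odd sum, acc = 24-3 = 21
n=4,m=4: even sum, acc = 21+16 = 37
n=4,m=5: odd sum, acc = 37-5 = 32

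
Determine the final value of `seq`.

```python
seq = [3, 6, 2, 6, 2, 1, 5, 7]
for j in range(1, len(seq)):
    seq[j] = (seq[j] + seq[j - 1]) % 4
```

[3, 1, 3, 1, 3, 0, 1, 0]

j=1: seq[1] = (6+3)%4 = 1 → [3, 1, 2, 6, 2, 1, 5, 7]
j=2: seq[2] = (2+1)%4 = 3 → [3, 1, 3, 6, 2, 1, 5, 7]
j=3: seq[3] = (6+3)%4 = 1 → [3, 1, 3, 1, 2, 1, 5, 7]
j=4: seq[4] = (2+1)%4 = 3 → [3, 1, 3, 1, 3, 1, 5, 7]
j=5: seq[5] = (1+3)%4 = 0 → [3, 1, 3, 1, 3, 0, 5, 7]
j=6: seq[6] = (5+0)%4 = 1 → [3, 1, 3, 1, 3, 0, 1, 7]
j=7: seq[7] = (7+1)%4 = 0 → [3, 1, 3, 1, 3, 0, 1, 0]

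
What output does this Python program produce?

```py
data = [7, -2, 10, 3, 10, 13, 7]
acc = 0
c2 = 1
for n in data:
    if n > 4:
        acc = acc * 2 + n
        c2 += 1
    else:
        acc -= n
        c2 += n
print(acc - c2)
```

266

n=7: >4, acc = 0*2+7 = 7; c2=2
n=-2: not >4, acc = 7-(-2) = 9; c2=0
n=10: >4, acc = 9*2+10 = 28; c2=1
n=3: not >4, acc = 28-3 = 25; c2=4
n=10: >4, acc = 25*2+10 = 60; c2=5
n=13: >4, acc = 60*2+13 = 133; c2=6
n=7: >4, acc = 133*2+7 = 273; c2=7
acc-c2 = 273-7 = 266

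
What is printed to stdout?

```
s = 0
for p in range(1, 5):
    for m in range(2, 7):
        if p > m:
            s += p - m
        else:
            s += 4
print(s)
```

72

p=1,m=2: not 1>2, s = 0+4 = 4
p=1,m=3: not 1>3, s = 4+4 = 8
p=1,m=4: not 1>4, s = 8+4 = 12
p=1,m=5: not 1>5, s = 12+4 = 16
p=1,m=6: not 1>6, s = 16+4 = 20
p=2,m=2: not 2>2, s = 20+4 = 24
p=2,m=3: not 2>3, s = 24+4 = 28
p=2,m=4: not 2>4, s = 28+4 = 32
p=2,m=5: not 2>5, s = 32+4 = 36
p=2,m=6: not 2>6, s = 36+4 = 40
p=3,m=2: 3>2, s = 40+1 = 41
p=3,m=3: not 3>3, s = 41+4 = 45
p=3,m=4: not 3>4, s = 45+4 = 49
p=3,m=5: not 3>5, s = 49+4 = 53
p=3,m=6: not 3>6, s = 53+4 = 57
p=4,m=2: 4>2, s = 57+2 = 59
p=4,m=3: 4>3, s = 59+1 = 60
p=4,m=4: not 4>4, s = 60+4 = 64
p=4,m=5: not 4>5, s = 64+4 = 68
p=4,m=6: not 4>6, s = 68+4 = 72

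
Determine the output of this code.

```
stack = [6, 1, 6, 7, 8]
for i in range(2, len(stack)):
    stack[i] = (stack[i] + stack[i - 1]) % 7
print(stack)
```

[6, 1, 0, 0, 1]

i=2: stack[2] = (6+1)%7 = 0 → [6, 1, 0, 7, 8]
i=3: stack[3] = (7+0)%7 = 0 → [6, 1, 0, 0, 8]
i=4: stack[4] = (8+0)%7 = 1 → [6, 1, 0, 0, 1]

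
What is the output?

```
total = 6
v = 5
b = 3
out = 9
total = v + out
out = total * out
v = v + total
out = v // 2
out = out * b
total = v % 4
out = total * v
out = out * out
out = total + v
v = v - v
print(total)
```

3

total = 5+9 = 14
out = 14*9 = 126
v = 5+14 = 19
out = 19//2 = 9
out = 9*3 = 27
total = 19%4 = 3
out = 3*19 = 57
out = 57*57 = 3249
out = 3+19 = 22
v = 19-19 = 0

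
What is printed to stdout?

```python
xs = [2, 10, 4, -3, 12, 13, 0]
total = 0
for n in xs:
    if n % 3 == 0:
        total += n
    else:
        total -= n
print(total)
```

-20

n=2: not %3==0, total = 0-2 = -2
n=10: not %3==0, total = (-2)-10 = -12
n=4: not %3==0, total = (-12)-4 = -16
n=-3: %3==0, total = (-16)+(-3) = -19
n=12: %3==0, total = (-19)+12 = -7
n=13: not %3==0, total = (-7)-13 = -20
n=0: %3==0, total = (-20)+0 = -20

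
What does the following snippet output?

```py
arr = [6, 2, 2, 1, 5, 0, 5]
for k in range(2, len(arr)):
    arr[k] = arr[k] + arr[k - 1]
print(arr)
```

k=2: arr[2] = 2+2 = 4 → [6, 2, 4, 1, 5, 0, 5]
k=3: arr[3] = 1+4 = 5 → [6, 2, 4, 5, 5, 0, 5]
k=4: arr[4] = 5+5 = 10 → [6, 2, 4, 5, 10, 0, 5]
k=5: arr[5] = 0+10 = 10 → [6, 2, 4, 5, 10, 10, 5]
k=6: arr[6] = 5+10 = 15 → [6, 2, 4, 5, 10, 10, 15]

[6, 2, 4, 5, 10, 10, 15]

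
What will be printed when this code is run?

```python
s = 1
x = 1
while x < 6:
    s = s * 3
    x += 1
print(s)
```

x=1: s = 1*3 = 3
x=2: s = 3*3 = 9
x=3: s = 9*3 = 27
x=4: s = 27*3 = 81
x=5: s = 81*3 = 243

243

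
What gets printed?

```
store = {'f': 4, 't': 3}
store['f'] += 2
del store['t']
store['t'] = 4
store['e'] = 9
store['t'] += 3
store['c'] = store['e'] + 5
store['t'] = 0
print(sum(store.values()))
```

store['f'] = 4+2 = 6 → {'f': 6, 't': 3}
del 't' → {'f': 6}
store['t'] = 4 → {'f': 6, 't': 4}
store['e'] = 9 → {'f': 6, 't': 4, 'e': 9}
store['t'] = 4+3 = 7 → {'f': 6, 't': 7, 'e': 9}
store['c'] = store['e']+5 = 14 → {'f': 6, 't': 7, 'e': 9, 'c': 14}
store['t'] = 0 → {'f': 6, 't': 0, 'e': 9, 'c': 14}
sum of values = 29

29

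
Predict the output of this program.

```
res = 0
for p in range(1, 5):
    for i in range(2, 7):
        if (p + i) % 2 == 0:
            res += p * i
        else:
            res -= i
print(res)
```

p=1,i=2: odd sum, res = 0-2 = -2
p=1,i=3: even sum, res = (-2)+3 = 1
p=1,i=4: odd sum, res = 1-4 = -3
p=1,i=5: even sum, res = (-3)+5 = 2
p=1,i=6: odd sum, res = 2-6 = -4
p=2,i=2: even sum, res = (-4)+4 = 0
p=2,i=3: odd sum, res = 0-3 = -3
p=2,i=4: even sum, res = (-3)+8 = 5
p=2,i=5: odd sum, res = 5-5 = 0
p=2,i=6: even sum, res = 0+12 = 12
p=3,i=2: odd sum, res = 12-2 = 10
p=3,i=3: even sum, res = 10+9 = 19
p=3,i=4: odd sum, res = 19-4 = 15
p=3,i=5: even sum, res = 15+15 = 30
p=3,i=6: odd sum, res = 30-6 = 24
p=4,i=2: even sum, res = 24+8 = 32
p=4,i=3: odd sum, res = 32-3 = 29
p=4,i=4: even sum, res = 29+16 = 45
p=4,i=5: odd sum, res = 45-5 = 40
p=4,i=6: even sum, res = 40+24 = 64

64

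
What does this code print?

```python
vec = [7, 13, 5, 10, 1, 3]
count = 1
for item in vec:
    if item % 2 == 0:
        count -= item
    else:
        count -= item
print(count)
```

item=7: not even, count = 1-7 = -6
item=13: not even, count = (-6)-13 = -19
item=5: not even, count = (-19)-5 = -24
item=10: even, count = (-24)-10 = -34
item=1: not even, count = (-34)-1 = -35
item=3: not even, count = (-35)-3 = -38

-38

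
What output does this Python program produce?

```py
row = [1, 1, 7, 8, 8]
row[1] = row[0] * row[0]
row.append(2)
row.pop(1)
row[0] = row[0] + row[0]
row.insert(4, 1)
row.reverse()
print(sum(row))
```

28

row[1] = row[0]*row[0] = 1*1 = 1 → [1, 1, 7, 8, 8]
append 2 → [1, 1, 7, 8, 8, 2]
pop(1) removes 1 → [1, 7, 8, 8, 2]
row[0] = row[0]+row[0] = 1+1 = 2 → [2, 7, 8, 8, 2]
insert 1 at 4 → [2, 7, 8, 8, 1, 2]
reverse → [2, 1, 8, 8, 7, 2]
sum = 28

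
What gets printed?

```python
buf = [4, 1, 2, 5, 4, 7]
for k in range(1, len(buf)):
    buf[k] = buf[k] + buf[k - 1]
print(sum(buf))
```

k=1: buf[1] = 1+4 = 5 → [4, 5, 2, 5, 4, 7]
k=2: buf[2] = 2+5 = 7 → [4, 5, 7, 5, 4, 7]
k=3: buf[3] = 5+7 = 12 → [4, 5, 7, 12, 4, 7]
k=4: buf[4] = 4+12 = 16 → [4, 5, 7, 12, 16, 7]
k=5: buf[5] = 7+16 = 23 → [4, 5, 7, 12, 16, 23]
sum = 67

67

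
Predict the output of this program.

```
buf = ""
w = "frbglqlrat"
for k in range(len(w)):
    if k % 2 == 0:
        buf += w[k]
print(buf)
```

fblla

k=0: add 'f' → 'f'
k=1: skip
k=2: add 'b' → 'fb'
k=3: skip
k=4: add 'l' → 'fbl'
k=5: skip
k=6: add 'l' → 'fbll'
k=7: skip
k=8: add 'a' → 'fblla'
k=9: skip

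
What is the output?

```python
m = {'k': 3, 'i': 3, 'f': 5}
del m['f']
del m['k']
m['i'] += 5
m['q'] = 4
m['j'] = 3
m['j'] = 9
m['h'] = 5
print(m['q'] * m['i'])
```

del 'f' → {'k': 3, 'i': 3}
del 'k' → {'i': 3}
m['i'] = 3+5 = 8 → {'i': 8}
m['q'] = 4 → {'i': 8, 'q': 4}
m['j'] = 3 → {'i': 8, 'q': 4, 'j': 3}
m['j'] = 9 → {'i': 8, 'q': 4, 'j': 9}
m['h'] = 5 → {'i': 8, 'q': 4, 'j': 9, 'h': 5}
m['q']*m['i'] = 4*8 = 32

32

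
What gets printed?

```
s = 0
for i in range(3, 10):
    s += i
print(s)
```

42

i=3: s = 0+3 = 3
i=4: s = 3+4 = 7
i=5: s = 7+5 = 12
i=6: s = 12+6 = 18
i=7: s = 18+7 = 25
i=8: s = 25+8 = 33
i=9: s = 33+9 = 42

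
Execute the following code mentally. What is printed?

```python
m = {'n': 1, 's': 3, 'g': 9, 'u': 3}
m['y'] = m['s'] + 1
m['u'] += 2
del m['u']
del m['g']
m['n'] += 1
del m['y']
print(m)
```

{'n': 2, 's': 3}

m['y'] = m['s']+1 = 4 → {'n': 1, 's': 3, 'g': 9, 'u': 3, 'y': 4}
m['u'] = 3+2 = 5 → {'n': 1, 's': 3, 'g': 9, 'u': 5, 'y': 4}
del 'u' → {'n': 1, 's': 3, 'g': 9, 'y': 4}
del 'g' → {'n': 1, 's': 3, 'y': 4}
m['n'] = 1+1 = 2 → {'n': 2, 's': 3, 'y': 4}
del 'y' → {'n': 2, 's': 3}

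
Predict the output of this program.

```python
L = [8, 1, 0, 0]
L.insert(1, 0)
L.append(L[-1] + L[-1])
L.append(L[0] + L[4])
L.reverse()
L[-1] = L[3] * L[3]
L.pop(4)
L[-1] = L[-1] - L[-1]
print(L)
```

insert 0 at 1 → [8, 0, 1, 0, 0]
append L[-1]+L[-1] = 0+0 = 0 → [8, 0, 1, 0, 0, 0]
append L[0]+L[4] = 8+0 = 8 → [8, 0, 1, 0, 0, 0, 8]
reverse → [8, 0, 0, 0, 1, 0, 8]
L[-1] = L[3]*L[3] = 0*0 = 0 → [8, 0, 0, 0, 1, 0, 0]
pop(4) removes 1 → [8, 0, 0, 0, 0, 0]
L[-1] = L[-1]-L[-1] = 0-0 = 0 → [8, 0, 0, 0, 0, 0]

[8, 0, 0, 0, 0, 0]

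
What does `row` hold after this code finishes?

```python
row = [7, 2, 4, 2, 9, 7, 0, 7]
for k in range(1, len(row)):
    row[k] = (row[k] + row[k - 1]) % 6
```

k=1: row[1] = (2+7)%6 = 3 → [7, 3, 4, 2, 9, 7, 0, 7]
k=2: row[2] = (4+3)%6 = 1 → [7, 3, 1, 2, 9, 7, 0, 7]
k=3: row[3] = (2+1)%6 = 3 → [7, 3, 1, 3, 9, 7, 0, 7]
k=4: row[4] = (9+3)%6 = 0 → [7, 3, 1, 3, 0, 7, 0, 7]
k=5: row[5] = (7+0)%6 = 1 → [7, 3, 1, 3, 0, 1, 0, 7]
k=6: row[6] = (0+1)%6 = 1 → [7, 3, 1, 3, 0, 1, 1, 7]
k=7: row[7] = (7+1)%6 = 2 → [7, 3, 1, 3, 0, 1, 1, 2]

[7, 3, 1, 3, 0, 1, 1, 2]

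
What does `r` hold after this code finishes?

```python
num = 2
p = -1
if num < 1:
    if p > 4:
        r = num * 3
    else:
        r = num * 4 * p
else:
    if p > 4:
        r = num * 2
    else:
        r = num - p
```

3

num=2, p=-1
num < 1 is False; p > 4 is False
→ r = num - p = 3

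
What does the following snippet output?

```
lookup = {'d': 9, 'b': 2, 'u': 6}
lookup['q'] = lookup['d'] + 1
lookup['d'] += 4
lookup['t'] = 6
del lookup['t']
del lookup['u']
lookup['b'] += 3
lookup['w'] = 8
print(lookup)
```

lookup['q'] = lookup['d']+1 = 10 → {'d': 9, 'b': 2, 'u': 6, 'q': 10}
lookup['d'] = 9+4 = 13 → {'d': 13, 'b': 2, 'u': 6, 'q': 10}
lookup['t'] = 6 → {'d': 13, 'b': 2, 'u': 6, 'q': 10, 't': 6}
del 't' → {'d': 13, 'b': 2, 'u': 6, 'q': 10}
del 'u' → {'d': 13, 'b': 2, 'q': 10}
lookup['b'] = 2+3 = 5 → {'d': 13, 'b': 5, 'q': 10}
lookup['w'] = 8 → {'d': 13, 'b': 5, 'q': 10, 'w': 8}

{'d': 13, 'b': 5, 'q': 10, 'w': 8}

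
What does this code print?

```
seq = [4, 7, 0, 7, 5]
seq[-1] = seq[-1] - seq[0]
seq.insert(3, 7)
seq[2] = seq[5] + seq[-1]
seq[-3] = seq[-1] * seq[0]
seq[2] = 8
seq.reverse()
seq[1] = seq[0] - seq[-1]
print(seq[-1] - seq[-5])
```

seq[-1] = seq[-1]-seq[0] = 5-4 = 1 → [4, 7, 0, 7, 1]
insert 7 at 3 → [4, 7, 0, 7, 7, 1]
seq[2] = seq[5]+seq[-1] = 1+1 = 2 → [4, 7, 2, 7, 7, 1]
seq[-3] = seq[-1]*seq[0] = 1*4 = 4 → [4, 7, 2, 4, 7, 1]
seq[2] = 8 → [4, 7, 8, 4, 7, 1]
reverse → [1, 7, 4, 8, 7, 4]
seq[1] = seq[0]-seq[-1] = 1-4 = -3 → [1, -3, 4, 8, 7, 4]
seq[-1]-seq[-5] = 4-(-3) = 7

7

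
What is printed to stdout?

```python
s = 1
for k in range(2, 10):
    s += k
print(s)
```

45

k=2: s = 1+2 = 3
k=3: s = 3+3 = 6
k=4: s = 6+4 = 10
k=5: s = 10+5 = 15
k=6: s = 15+6 = 21
k=7: s = 21+7 = 28
k=8: s = 28+8 = 36
k=9: s = 36+9 = 45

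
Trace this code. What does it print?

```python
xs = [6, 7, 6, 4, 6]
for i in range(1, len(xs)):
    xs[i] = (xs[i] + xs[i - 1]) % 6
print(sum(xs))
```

i=1: xs[1] = (7+6)%6 = 1 → [6, 1, 6, 4, 6]
i=2: xs[2] = (6+1)%6 = 1 → [6, 1, 1, 4, 6]
i=3: xs[3] = (4+1)%6 = 5 → [6, 1, 1, 5, 6]
i=4: xs[4] = (6+5)%6 = 5 → [6, 1, 1, 5, 5]
sum = 18

18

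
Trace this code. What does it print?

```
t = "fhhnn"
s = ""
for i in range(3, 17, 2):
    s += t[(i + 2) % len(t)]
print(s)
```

fhnhnfh

i=3: add t[0]='f' → 'f'
i=5: add t[2]='h' → 'fh'
i=7: add t[4]='n' → 'fhn'
i=9: add t[1]='h' → 'fhnh'
i=11: add t[3]='n' → 'fhnhn'
i=13: add t[0]='f' → 'fhnhnf'
i=15: add t[2]='h' → 'fhnhnfh'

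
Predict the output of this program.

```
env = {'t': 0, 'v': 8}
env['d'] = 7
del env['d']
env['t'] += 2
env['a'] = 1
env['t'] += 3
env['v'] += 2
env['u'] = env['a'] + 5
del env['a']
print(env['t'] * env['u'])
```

30

env['d'] = 7 → {'t': 0, 'v': 8, 'd': 7}
del 'd' → {'t': 0, 'v': 8}
env['t'] = 0+2 = 2 → {'t': 2, 'v': 8}
env['a'] = 1 → {'t': 2, 'v': 8, 'a': 1}
env['t'] = 2+3 = 5 → {'t': 5, 'v': 8, 'a': 1}
env['v'] = 8+2 = 10 → {'t': 5, 'v': 10, 'a': 1}
env['u'] = env['a']+5 = 6 → {'t': 5, 'v': 10, 'a': 1, 'u': 6}
del 'a' → {'t': 5, 'v': 10, 'u': 6}
env['t']*env['u'] = 5*6 = 30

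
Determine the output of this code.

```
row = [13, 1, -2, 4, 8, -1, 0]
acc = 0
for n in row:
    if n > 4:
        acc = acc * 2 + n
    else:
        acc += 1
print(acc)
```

n=13: >4, acc = 0*2+13 = 13
n=1: not >4, acc = 13+1 = 14
n=-2: not >4, acc = 14+1 = 15
n=4: not >4, acc = 15+1 = 16
n=8: >4, acc = 16*2+8 = 40
n=-1: not >4, acc = 40+1 = 41
n=0: not >4, acc = 41+1 = 42

42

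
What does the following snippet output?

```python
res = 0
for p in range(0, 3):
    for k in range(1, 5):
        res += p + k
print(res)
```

42

p=0,k=1: res = 0+1 = 1
p=0,k=2: res = 1+2 = 3
p=0,k=3: res = 3+3 = 6
p=0,k=4: res = 6+4 = 10
p=1,k=1: res = 10+2 = 12
p=1,k=2: res = 12+3 = 15
p=1,k=3: res = 15+4 = 19
p=1,k=4: res = 19+5 = 24
p=2,k=1: res = 24+3 = 27
p=2,k=2: res = 27+4 = 31
p=2,k=3: res = 31+5 = 36
p=2,k=4: res = 36+6 = 42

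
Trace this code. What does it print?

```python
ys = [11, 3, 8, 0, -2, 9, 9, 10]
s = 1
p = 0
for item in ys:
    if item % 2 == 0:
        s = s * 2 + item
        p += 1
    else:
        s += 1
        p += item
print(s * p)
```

4392

item=11: not even, s = 1+1 = 2; p=11
item=3: not even, s = 2+1 = 3; p=14
item=8: even, s = 3*2+8 = 14; p=15
item=0: even, s = 14*2+0 = 28; p=16
item=-2: even, s = 28*2+(-2) = 54; p=17
item=9: not even, s = 54+1 = 55; p=26
item=9: not even, s = 55+1 = 56; p=35
item=10: even, s = 56*2+10 = 122; p=36
s*p = 122*36 = 4392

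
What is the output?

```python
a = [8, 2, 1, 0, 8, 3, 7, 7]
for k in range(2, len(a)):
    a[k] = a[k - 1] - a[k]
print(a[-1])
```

k=2: a[2] = 2-1 = 1 → [8, 2, 1, 0, 8, 3, 7, 7]
k=3: a[3] = 1-0 = 1 → [8, 2, 1, 1, 8, 3, 7, 7]
k=4: a[4] = 1-8 = -7 → [8, 2, 1, 1, -7, 3, 7, 7]
k=5: a[5] = (-7)-3 = -10 → [8, 2, 1, 1, -7, -10, 7, 7]
k=6: a[6] = (-10)-7 = -17 → [8, 2, 1, 1, -7, -10, -17, 7]
k=7: a[7] = (-17)-7 = -24 → [8, 2, 1, 1, -7, -10, -17, -24]

-24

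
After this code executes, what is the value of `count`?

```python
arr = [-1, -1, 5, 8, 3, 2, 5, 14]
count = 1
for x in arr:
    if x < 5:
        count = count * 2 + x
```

x=-1: <5, count = 1*2+(-1) = 1
x=-1: <5, count = 1*2+(-1) = 1
x=5: not <5
x=8: not <5
x=3: <5, count = 1*2+3 = 5
x=2: <5, count = 5*2+2 = 12
x=5: not <5
x=14: not <5

12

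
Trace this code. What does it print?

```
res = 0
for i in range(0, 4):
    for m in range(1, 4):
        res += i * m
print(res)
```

i=0,m=1: res = 0+0 = 0
i=0,m=2: res = 0+0 = 0
i=0,m=3: res = 0+0 = 0
i=1,m=1: res = 0+1 = 1
i=1,m=2: res = 1+2 = 3
i=1,m=3: res = 3+3 = 6
i=2,m=1: res = 6+2 = 8
i=2,m=2: res = 8+4 = 12
i=2,m=3: res = 12+6 = 18
i=3,m=1: res = 18+3 = 21
i=3,m=2: res = 21+6 = 27
i=3,m=3: res = 27+9 = 36

36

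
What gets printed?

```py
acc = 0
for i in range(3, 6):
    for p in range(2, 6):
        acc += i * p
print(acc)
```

i=3,p=2: acc = 0+6 = 6
i=3,p=3: acc = 6+9 = 15
i=3,p=4: acc = 15+12 = 27
i=3,p=5: acc = 27+15 = 42
i=4,p=2: acc = 42+8 = 50
i=4,p=3: acc = 50+12 = 62
i=4,p=4: acc = 62+16 = 78
i=4,p=5: acc = 78+20 = 98
i=5,p=2: acc = 98+10 = 108
i=5,p=3: acc = 108+15 = 123
i=5,p=4: acc = 123+20 = 143
i=5,p=5: acc = 143+25 = 168

168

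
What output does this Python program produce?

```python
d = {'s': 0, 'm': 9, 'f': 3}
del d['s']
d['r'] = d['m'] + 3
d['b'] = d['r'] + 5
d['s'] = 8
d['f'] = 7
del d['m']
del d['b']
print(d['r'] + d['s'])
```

del 's' → {'m': 9, 'f': 3}
d['r'] = d['m']+3 = 12 → {'m': 9, 'f': 3, 'r': 12}
d['b'] = d['r']+5 = 17 → {'m': 9, 'f': 3, 'r': 12, 'b': 17}
d['s'] = 8 → {'m': 9, 'f': 3, 'r': 12, 'b': 17, 's': 8}
d['f'] = 7 → {'m': 9, 'f': 7, 'r': 12, 'b': 17, 's': 8}
del 'm' → {'f': 7, 'r': 12, 'b': 17, 's': 8}
del 'b' → {'f': 7, 'r': 12, 's': 8}
d['r']+d['s'] = 12+8 = 20

20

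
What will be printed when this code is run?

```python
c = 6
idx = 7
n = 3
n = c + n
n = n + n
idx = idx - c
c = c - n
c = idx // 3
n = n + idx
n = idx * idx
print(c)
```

0

n = 6+3 = 9
n = 9+9 = 18
idx = 7-6 = 1
c = 6-18 = -12
c = 1//3 = 0
n = 18+1 = 19
n = 1*1 = 1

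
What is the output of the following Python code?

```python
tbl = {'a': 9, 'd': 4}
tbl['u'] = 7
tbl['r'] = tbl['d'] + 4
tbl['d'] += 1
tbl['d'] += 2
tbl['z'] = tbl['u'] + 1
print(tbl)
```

{'a': 9, 'd': 7, 'u': 7, 'r': 8, 'z': 8}

tbl['u'] = 7 → {'a': 9, 'd': 4, 'u': 7}
tbl['r'] = tbl['d']+4 = 8 → {'a': 9, 'd': 4, 'u': 7, 'r': 8}
tbl['d'] = 4+1 = 5 → {'a': 9, 'd': 5, 'u': 7, 'r': 8}
tbl['d'] = 5+2 = 7 → {'a': 9, 'd': 7, 'u': 7, 'r': 8}
tbl['z'] = tbl['u']+1 = 8 → {'a': 9, 'd': 7, 'u': 7, 'r': 8, 'z': 8}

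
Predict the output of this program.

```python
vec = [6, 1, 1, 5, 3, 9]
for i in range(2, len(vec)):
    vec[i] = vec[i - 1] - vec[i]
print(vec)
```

[6, 1, 0, -5, -8, -17]

i=2: vec[2] = 1-1 = 0 → [6, 1, 0, 5, 3, 9]
i=3: vec[3] = 0-5 = -5 → [6, 1, 0, -5, 3, 9]
i=4: vec[4] = (-5)-3 = -8 → [6, 1, 0, -5, -8, 9]
i=5: vec[5] = (-8)-9 = -17 → [6, 1, 0, -5, -8, -17]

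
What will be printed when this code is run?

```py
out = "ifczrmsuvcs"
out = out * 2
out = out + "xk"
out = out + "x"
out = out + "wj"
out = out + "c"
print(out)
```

ifczrmsuvcsifczrmsuvcsxkxwjc

repeat ×2 → 'ifczrmsuvcsifczrmsuvcs'
+ 'xk' → 'ifczrmsuvcsifczrmsuvcsxk'
+ 'x' → 'ifczrmsuvcsifczrmsuvcsxkx'
+ 'wj' → 'ifczrmsuvcsifczrmsuvcsxkxwj'
+ 'c' → 'ifczrmsuvcsifczrmsuvcsxkxwjc'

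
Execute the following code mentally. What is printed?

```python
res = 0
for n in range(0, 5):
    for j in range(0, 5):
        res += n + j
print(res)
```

n=0,j=0: res = 0+0 = 0
n=0,j=1: res = 0+1 = 1
n=0,j=2: res = 1+2 = 3
n=0,j=3: res = 3+3 = 6
n=0,j=4: res = 6+4 = 10
n=1,j=0: res = 10+1 = 11
n=1,j=1: res = 11+2 = 13
n=1,j=2: res = 13+3 = 16
n=1,j=3: res = 16+4 = 20
n=1,j=4: res = 20+5 = 25
n=2,j=0: res = 25+2 = 27
n=2,j=1: res = 27+3 = 30
n=2,j=2: res = 30+4 = 34
n=2,j=3: res = 34+5 = 39
n=2,j=4: res = 39+6 = 45
n=3,j=0: res = 45+3 = 48
n=3,j=1: res = 48+4 = 52
n=3,j=2: res = 52+5 = 57
n=3,j=3: res = 57+6 = 63
n=3,j=4: res = 63+7 = 70
n=4,j=0: res = 70+4 = 74
n=4,j=1: res = 74+5 = 79
n=4,j=2: res = 79+6 = 85
n=4,j=3: res = 85+7 = 92
n=4,j=4: res = 92+8 = 100

100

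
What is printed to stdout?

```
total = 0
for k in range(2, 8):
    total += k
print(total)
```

k=2: total = 0+2 = 2
k=3: total = 2+3 = 5
k=4: total = 5+4 = 9
k=5: total = 9+5 = 14
k=6: total = 14+6 = 20
k=7: total = 20+7 = 27

27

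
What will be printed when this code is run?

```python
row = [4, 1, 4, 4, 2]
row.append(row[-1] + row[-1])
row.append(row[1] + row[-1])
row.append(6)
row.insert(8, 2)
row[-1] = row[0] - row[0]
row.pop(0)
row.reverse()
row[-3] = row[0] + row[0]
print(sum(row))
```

append row[-1]+row[-1] = 2+2 = 4 → [4, 1, 4, 4, 2, 4]
append row[1]+row[-1] = 1+4 = 5 → [4, 1, 4, 4, 2, 4, 5]
append 6 → [4, 1, 4, 4, 2, 4, 5, 6]
insert 2 at 8 → [4, 1, 4, 4, 2, 4, 5, 6, 2]
row[-1] = row[0]-row[0] = 4-4 = 0 → [4, 1, 4, 4, 2, 4, 5, 6, 0]
pop(0) removes 4 → [1, 4, 4, 2, 4, 5, 6, 0]
reverse → [0, 6, 5, 4, 2, 4, 4, 1]
row[-3] = row[0]+row[0] = 0+0 = 0 → [0, 6, 5, 4, 2, 0, 4, 1]
sum = 22

22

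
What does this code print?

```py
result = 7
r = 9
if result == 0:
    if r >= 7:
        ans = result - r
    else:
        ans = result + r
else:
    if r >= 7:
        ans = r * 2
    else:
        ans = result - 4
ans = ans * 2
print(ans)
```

result=7, r=9
result == 0 is False; r >= 7 is True
→ ans = r * 2 = 18
ans = 18*2 = 36

36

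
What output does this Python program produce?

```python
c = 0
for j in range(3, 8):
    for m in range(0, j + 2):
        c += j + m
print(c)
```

295

j=3,m=0: c = 0+3 = 3
j=3,m=1: c = 3+4 = 7
j=3,m=2: c = 7+5 = 12
j=3,m=3: c = 12+6 = 18
j=3,m=4: c = 18+7 = 25
j=4,m=0: c = 25+4 = 29
j=4,m=1: c = 29+5 = 34
j=4,m=2: c = 34+6 = 40
j=4,m=3: c = 40+7 = 47
j=4,m=4: c = 47+8 = 55
j=4,m=5: c = 55+9 = 64
j=5,m=0: c = 64+5 = 69
j=5,m=1: c = 69+6 = 75
j=5,m=2: c = 75+7 = 82
j=5,m=3: c = 82+8 = 90
j=5,m=4: c = 90+9 = 99
j=5,m=5: c = 99+10 = 109
j=5,m=6: c = 109+11 = 120
j=6,m=0: c = 120+6 = 126
j=6,m=1: c = 126+7 = 133
j=6,m=2: c = 133+8 = 141
j=6,m=3: c = 141+9 = 150
j=6,m=4: c = 150+10 = 160
j=6,m=5: c = 160+11 = 171
j=6,m=6: c = 171+12 = 183
j=6,m=7: c = 183+13 = 196
j=7,m=0: c = 196+7 = 203
j=7,m=1: c = 203+8 = 211
j=7,m=2: c = 211+9 = 220
j=7,m=3: c = 220+10 = 230
j=7,m=4: c = 230+11 = 241
j=7,m=5: c = 241+12 = 253
j=7,m=6: c = 253+13 = 266
j=7,m=7: c = 266+14 = 280
j=7,m=8: c = 280+15 = 295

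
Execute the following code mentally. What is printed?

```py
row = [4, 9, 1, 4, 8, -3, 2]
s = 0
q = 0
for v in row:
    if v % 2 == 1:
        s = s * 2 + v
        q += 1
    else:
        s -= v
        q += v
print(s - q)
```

v=4: not odd, s = 0-4 = -4; q=4
v=9: odd, s = (-4)*2+9 = 1; q=5
v=1: odd, s = 1*2+1 = 3; q=6
v=4: not odd, s = 3-4 = -1; q=10
v=8: not odd, s = (-1)-8 = -9; q=18
v=-3: odd, s = (-9)*2+(-3) = -21; q=19
v=2: not odd, s = (-21)-2 = -23; q=21
s-q = (-23)-21 = -44

-44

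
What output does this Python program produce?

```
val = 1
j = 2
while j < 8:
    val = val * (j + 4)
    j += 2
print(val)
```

480

j=2: val = 1*6 = 6
j=4: val = 6*8 = 48
j=6: val = 48*10 = 480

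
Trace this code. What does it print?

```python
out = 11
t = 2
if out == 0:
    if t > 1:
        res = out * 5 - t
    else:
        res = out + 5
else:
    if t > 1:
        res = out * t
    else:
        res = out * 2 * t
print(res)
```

22

out=11, t=2
out == 0 is False; t > 1 is True
→ res = out * t = 22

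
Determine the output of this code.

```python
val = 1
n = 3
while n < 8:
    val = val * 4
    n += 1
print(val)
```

1024

n=3: val = 1*4 = 4
n=4: val = 4*4 = 16
n=5: val = 16*4 = 64
n=6: val = 64*4 = 256
n=7: val = 256*4 = 1024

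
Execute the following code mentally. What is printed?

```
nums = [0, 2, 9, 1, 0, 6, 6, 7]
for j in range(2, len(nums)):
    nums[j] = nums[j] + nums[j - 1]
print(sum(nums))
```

110

j=2: nums[2] = 9+2 = 11 → [0, 2, 11, 1, 0, 6, 6, 7]
j=3: nums[3] = 1+11 = 12 → [0, 2, 11, 12, 0, 6, 6, 7]
j=4: nums[4] = 0+12 = 12 → [0, 2, 11, 12, 12, 6, 6, 7]
j=5: nums[5] = 6+12 = 18 → [0, 2, 11, 12, 12, 18, 6, 7]
j=6: nums[6] = 6+18 = 24 → [0, 2, 11, 12, 12, 18, 24, 7]
j=7: nums[7] = 7+24 = 31 → [0, 2, 11, 12, 12, 18, 24, 31]
sum = 110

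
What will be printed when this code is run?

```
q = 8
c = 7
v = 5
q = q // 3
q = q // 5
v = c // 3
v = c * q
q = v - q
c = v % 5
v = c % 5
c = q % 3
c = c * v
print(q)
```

0

q = 8//3 = 2
q = 2//5 = 0
v = 7//3 = 2
v = 7*0 = 0
q = 0-0 = 0
c = 0%5 = 0
v = 0%5 = 0
c = 0%3 = 0
c = 0*0 = 0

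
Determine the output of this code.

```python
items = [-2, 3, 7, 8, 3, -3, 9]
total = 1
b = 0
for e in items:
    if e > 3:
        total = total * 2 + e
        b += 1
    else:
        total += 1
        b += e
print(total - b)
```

e=-2: not >3, total = 1+1 = 2; b=-2
e=3: not >3, total = 2+1 = 3; b=1
e=7: >3, total = 3*2+7 = 13; b=2
e=8: >3, total = 13*2+8 = 34; b=3
e=3: not >3, total = 34+1 = 35; b=6
e=-3: not >3, total = 35+1 = 36; b=3
e=9: >3, total = 36*2+9 = 81; b=4
total-b = 81-4 = 77

77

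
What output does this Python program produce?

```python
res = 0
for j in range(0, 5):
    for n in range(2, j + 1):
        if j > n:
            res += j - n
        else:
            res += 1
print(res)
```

7

j=2,n=2: not 2>2, res = 0+1 = 1
j=3,n=2: 3>2, res = 1+1 = 2
j=3,n=3: not 3>3, res = 2+1 = 3
j=4,n=2: 4>2, res = 3+2 = 5
j=4,n=3: 4>3, res = 5+1 = 6
j=4,n=4: not 4>4, res = 6+1 = 7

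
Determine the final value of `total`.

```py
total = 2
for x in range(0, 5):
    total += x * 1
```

x=0: total = 2+0*1 = 2
x=1: total = 2+1*1 = 3
x=2: total = 3+2*1 = 5
x=3: total = 5+3*1 = 8
x=4: total = 8+4*1 = 12

12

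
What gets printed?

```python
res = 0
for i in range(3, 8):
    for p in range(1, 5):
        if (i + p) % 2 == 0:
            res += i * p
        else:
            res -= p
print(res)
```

94

i=3,p=1: even sum, res = 0+3 = 3
i=3,p=2: odd sum, res = 3-2 = 1
i=3,p=3: even sum, res = 1+9 = 10
i=3,p=4: odd sum, res = 10-4 = 6
i=4,p=1: odd sum, res = 6-1 = 5
i=4,p=2: even sum, res = 5+8 = 13
i=4,p=3: odd sum, res = 13-3 = 10
i=4,p=4: even sum, res = 10+16 = 26
i=5,p=1: even sum, res = 26+5 = 31
i=5,p=2: odd sum, res = 31-2 = 29
i=5,p=3: even sum, res = 29+15 = 44
i=5,p=4: odd sum, res = 44-4 = 40
i=6,p=1: odd sum, res = 40-1 = 39
i=6,p=2: even sum, res = 39+12 = 51
i=6,p=3: odd sum, res = 51-3 = 48
i=6,p=4: even sum, res = 48+24 = 72
i=7,p=1: even sum, res = 72+7 = 79
i=7,p=2: odd sum, res = 79-2 = 77
i=7,p=3: even sum, res = 77+21 = 98
i=7,p=4: odd sum, res = 98-4 = 94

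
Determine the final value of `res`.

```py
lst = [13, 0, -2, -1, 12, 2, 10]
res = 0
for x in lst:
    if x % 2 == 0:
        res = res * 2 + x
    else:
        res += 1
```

86

x=13: not even, res = 0+1 = 1
x=0: even, res = 1*2+0 = 2
x=-2: even, res = 2*2+(-2) = 2
x=-1: not even, res = 2+1 = 3
x=12: even, res = 3*2+12 = 18
x=2: even, res = 18*2+2 = 38
x=10: even, res = 38*2+10 = 86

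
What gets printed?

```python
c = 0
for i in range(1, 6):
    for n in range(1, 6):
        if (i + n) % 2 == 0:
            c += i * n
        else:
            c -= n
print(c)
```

81

i=1,n=1: even sum, c = 0+1 = 1
i=1,n=2: odd sum, c = 1-2 = -1
i=1,n=3: even sum, c = (-1)+3 = 2
i=1,n=4: odd sum, c = 2-4 = -2
i=1,n=5: even sum, c = (-2)+5 = 3
i=2,n=1: odd sum, c = 3-1 = 2
i=2,n=2: even sum, c = 2+4 = 6
i=2,n=3: odd sum, c = 6-3 = 3
i=2,n=4: even sum, c = 3+8 = 11
i=2,n=5: odd sum, c = 11-5 = 6
i=3,n=1: even sum, c = 6+3 = 9
i=3,n=2: odd sum, c = 9-2 = 7
i=3,n=3: even sum, c = 7+9 = 16
i=3,n=4: odd sum, c = 16-4 = 12
i=3,n=5: even sum, c = 12+15 = 27
i=4,n=1: odd sum, c = 27-1 = 26
i=4,n=2: even sum, c = 26+8 = 34
i=4,n=3: odd sum, c = 34-3 = 31
i=4,n=4: even sum, c = 31+16 = 47
i=4,n=5: odd sum, c = 47-5 = 42
i=5,n=1: even sum, c = 42+5 = 47
i=5,n=2: odd sum, c = 47-2 = 45
i=5,n=3: even sum, c = 45+15 = 60
i=5,n=4: odd sum, c = 60-4 = 56
i=5,n=5: even sum, c = 56+25 = 81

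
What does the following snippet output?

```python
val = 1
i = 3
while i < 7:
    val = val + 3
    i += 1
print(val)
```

i=3: val = 1+3 = 4
i=4: val = 4+3 = 7
i=5: val = 7+3 = 10
i=6: val = 10+3 = 13

13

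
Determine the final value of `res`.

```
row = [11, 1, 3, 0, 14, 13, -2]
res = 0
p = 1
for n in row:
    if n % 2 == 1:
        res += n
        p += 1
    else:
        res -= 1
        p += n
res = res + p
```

42

n=11: odd, res = 0+11 = 11; p=2
n=1: odd, res = 11+1 = 12; p=3
n=3: odd, res = 12+3 = 15; p=4
n=0: not odd, res = 15-1 = 14; p=4
n=14: not odd, res = 14-1 = 13; p=18
n=13: odd, res = 13+13 = 26; p=19
n=-2: not odd, res = 26-1 = 25; p=17
res+p = 25+17 = 42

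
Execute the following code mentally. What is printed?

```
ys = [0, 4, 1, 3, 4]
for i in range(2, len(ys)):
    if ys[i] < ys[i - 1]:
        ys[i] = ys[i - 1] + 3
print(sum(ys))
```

i=2: 1<4, ys[2] = 4+3 = 7 → [0, 4, 7, 3, 4]
i=3: 3<7, ys[3] = 7+3 = 10 → [0, 4, 7, 10, 4]
i=4: 4<10, ys[4] = 10+3 = 13 → [0, 4, 7, 10, 13]
sum = 34

34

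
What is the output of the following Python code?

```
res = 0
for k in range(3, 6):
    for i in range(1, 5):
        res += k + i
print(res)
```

78

k=3,i=1: res = 0+4 = 4
k=3,i=2: res = 4+5 = 9
k=3,i=3: res = 9+6 = 15
k=3,i=4: res = 15+7 = 22
k=4,i=1: res = 22+5 = 27
k=4,i=2: res = 27+6 = 33
k=4,i=3: res = 33+7 = 40
k=4,i=4: res = 40+8 = 48
k=5,i=1: res = 48+6 = 54
k=5,i=2: res = 54+7 = 61
k=5,i=3: res = 61+8 = 69
k=5,i=4: res = 69+9 = 78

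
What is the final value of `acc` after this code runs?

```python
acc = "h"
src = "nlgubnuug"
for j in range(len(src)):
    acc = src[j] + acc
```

j=0: prepend 'n' → 'nh'
j=1: prepend 'l' → 'lnh'
j=2: prepend 'g' → 'glnh'
j=3: prepend 'u' → 'uglnh'
j=4: prepend 'b' → 'buglnh'
j=5: prepend 'n' → 'nbuglnh'
j=6: prepend 'u' → 'unbuglnh'
j=7: prepend 'u' → 'uunbuglnh'
j=8: prepend 'g' → 'guunbuglnh'

'guunbuglnh'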